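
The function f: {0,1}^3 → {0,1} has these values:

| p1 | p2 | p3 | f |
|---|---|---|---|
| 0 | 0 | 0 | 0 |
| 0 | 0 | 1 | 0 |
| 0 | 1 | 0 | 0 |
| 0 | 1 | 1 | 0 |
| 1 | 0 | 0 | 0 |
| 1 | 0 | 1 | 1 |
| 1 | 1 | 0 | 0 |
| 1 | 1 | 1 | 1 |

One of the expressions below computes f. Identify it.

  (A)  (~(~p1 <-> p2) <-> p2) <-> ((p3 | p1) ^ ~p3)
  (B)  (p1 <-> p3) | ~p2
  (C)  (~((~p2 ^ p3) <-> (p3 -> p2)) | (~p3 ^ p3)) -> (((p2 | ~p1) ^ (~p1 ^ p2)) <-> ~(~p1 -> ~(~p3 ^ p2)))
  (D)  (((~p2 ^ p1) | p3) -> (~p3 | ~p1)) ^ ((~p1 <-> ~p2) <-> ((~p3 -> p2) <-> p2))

(B) disagrees with f on (0,0,0) (formula → 1, table → 0); rule it out.
(C) disagrees with f on (0,0,1) (formula → 1, table → 0); rule it out.
(D) disagrees with f on (0,0,1) (formula → 1, table → 0); rule it out.
Only (A) survives; checking it on all 8 rows confirms it matches f.

A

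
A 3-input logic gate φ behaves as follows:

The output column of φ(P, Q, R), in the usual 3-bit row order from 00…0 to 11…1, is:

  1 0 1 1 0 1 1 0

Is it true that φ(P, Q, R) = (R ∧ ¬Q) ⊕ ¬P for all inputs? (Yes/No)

No

Test each input against both φ and the formula:
  P=0, Q=0, R=0: formula gives 1, φ = 1 ✓
  P=0, Q=0, R=1: formula gives 0, φ = 0 ✓
  P=0, Q=1, R=0: formula gives 1, φ = 1 ✓
  P=0, Q=1, R=1: formula gives 1, φ = 1 ✓
  P=1, Q=0, R=0: formula gives 0, φ = 0 ✓
  …
  P=1, Q=1, R=0: formula gives 0, but φ = 1 ✗
A single disagreement suffices: at (1,1,0) they differ, so the formula does not compute φ.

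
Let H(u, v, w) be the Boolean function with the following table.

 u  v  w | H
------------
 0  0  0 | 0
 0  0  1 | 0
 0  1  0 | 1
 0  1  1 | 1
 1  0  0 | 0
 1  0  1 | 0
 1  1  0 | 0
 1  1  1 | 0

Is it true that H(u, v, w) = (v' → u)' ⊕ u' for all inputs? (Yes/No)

Yes

Evaluate (v' → u)' ⊕ u' on each row and compare to H:
  u=0, v=0, w=0: formula gives 0, H = 0 ✓
  u=0, v=0, w=1: formula gives 0, H = 0 ✓
  u=0, v=1, w=0: formula gives 1, H = 1 ✓
  u=0, v=1, w=1: formula gives 1, H = 1 ✓
  u=1, v=0, w=0: formula gives 0, H = 0 ✓
  … (the remaining 3 rows also agree.)
All 8 rows match — the expression computes H exactly.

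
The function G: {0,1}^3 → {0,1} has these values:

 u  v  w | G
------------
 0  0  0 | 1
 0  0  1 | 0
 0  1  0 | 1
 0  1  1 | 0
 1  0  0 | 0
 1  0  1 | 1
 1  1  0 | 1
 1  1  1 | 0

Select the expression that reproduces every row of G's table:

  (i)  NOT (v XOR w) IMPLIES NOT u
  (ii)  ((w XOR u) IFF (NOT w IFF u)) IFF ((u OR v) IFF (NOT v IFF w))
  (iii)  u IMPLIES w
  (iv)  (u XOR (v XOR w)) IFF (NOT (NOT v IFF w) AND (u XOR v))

ii

(i): at (0,0,1) it gives 1, but G = 0 — eliminated.
(iii): at (0,0,1) it gives 1, but G = 0 — eliminated.
(iv): at (0,1,0) it gives 0, but G = 1 — eliminated.
Only (ii) survives; checking it on all 8 rows confirms it matches G.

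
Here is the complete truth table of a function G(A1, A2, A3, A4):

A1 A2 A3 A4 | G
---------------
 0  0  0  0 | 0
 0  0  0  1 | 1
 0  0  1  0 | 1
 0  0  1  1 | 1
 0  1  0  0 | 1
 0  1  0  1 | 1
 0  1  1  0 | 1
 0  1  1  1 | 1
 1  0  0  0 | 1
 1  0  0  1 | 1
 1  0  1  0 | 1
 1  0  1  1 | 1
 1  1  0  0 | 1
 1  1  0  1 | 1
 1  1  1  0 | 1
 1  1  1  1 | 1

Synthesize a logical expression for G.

G is 0 on exactly one input, (0,0,0,0), whose minterm is ¬A1·¬A2·¬A3·¬A4. So G is the negation of that single conjunction.

G(A1, A2, A3, A4) = (((A1' · A2') · A3') · A4')'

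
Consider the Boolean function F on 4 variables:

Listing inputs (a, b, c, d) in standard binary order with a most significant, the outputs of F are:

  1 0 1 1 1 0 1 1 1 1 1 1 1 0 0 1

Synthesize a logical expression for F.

F(a, b, c, d) = ~((((((~a & ~b) & ~c) & d) | (((~a & b) & ~c) & d)) | (((a & b) & ~c) & d)) | (((a & b) & c) & ~d))

F is 0 on only 4 rows — (0,0,0,1), (0,1,0,1), (1,1,0,1), (1,1,1,0). Writing each as a minterm (¬a·¬b·¬c·d, ¬a·b·¬c·d, a·b·¬c·d, a·b·c·¬d) and OR-ing them characterizes exactly where F=0, so F is the negation of that disjunction.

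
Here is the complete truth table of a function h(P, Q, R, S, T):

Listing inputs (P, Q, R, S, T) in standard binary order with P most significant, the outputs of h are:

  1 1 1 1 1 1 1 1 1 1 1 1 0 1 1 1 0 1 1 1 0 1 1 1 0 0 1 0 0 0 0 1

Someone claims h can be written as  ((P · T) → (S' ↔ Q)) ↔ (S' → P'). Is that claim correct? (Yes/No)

No

Test each input against both h and the formula:
  P=0, Q=0, R=0, S=0, T=0: formula gives 1, h = 1 ✓
  P=0, Q=0, R=0, S=0, T=1: formula gives 1, h = 1 ✓
  P=0, Q=0, R=0, S=1, T=0: formula gives 1, h = 1 ✓
  P=0, Q=0, R=0, S=1, T=1: formula gives 1, h = 1 ✓
  …
  P=0, Q=1, R=1, S=0, T=0: formula gives 1, but h = 0 ✗
Since they disagree at (0,1,1,0,0), the expression is not a correct formula for h.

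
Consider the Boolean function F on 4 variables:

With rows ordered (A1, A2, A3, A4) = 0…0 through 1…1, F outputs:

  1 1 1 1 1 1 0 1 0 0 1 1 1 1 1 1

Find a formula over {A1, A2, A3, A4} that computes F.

F is 0 on only 3 rows — (0,1,1,0), (1,0,0,0), (1,0,0,1). Writing each as a minterm (¬A1·A2·A3·¬A4, A1·¬A2·¬A3·¬A4, A1·¬A2·¬A3·A4) and OR-ing them characterizes exactly where F=0, so F is the negation of that disjunction.

F(A1, A2, A3, A4) = not (((((not A1 and A2) and A3) and not A4) or (((A1 and not A2) and not A3) and not A4)) or (((A1 and not A2) and not A3) and A4))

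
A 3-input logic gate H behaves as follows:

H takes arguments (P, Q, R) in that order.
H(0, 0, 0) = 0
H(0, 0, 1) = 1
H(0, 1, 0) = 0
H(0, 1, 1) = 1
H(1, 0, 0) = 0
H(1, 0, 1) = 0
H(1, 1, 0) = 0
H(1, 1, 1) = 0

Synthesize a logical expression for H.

H(P, Q, R) = ((not P and not Q) and R) or ((not P and Q) and R)

Collect the rows where H=1 — (0,0,1), (0,1,1) — and write one minterm per row: ¬P·¬Q·R, ¬P·Q·R. Their union (logical OR) reproduces the table exactly.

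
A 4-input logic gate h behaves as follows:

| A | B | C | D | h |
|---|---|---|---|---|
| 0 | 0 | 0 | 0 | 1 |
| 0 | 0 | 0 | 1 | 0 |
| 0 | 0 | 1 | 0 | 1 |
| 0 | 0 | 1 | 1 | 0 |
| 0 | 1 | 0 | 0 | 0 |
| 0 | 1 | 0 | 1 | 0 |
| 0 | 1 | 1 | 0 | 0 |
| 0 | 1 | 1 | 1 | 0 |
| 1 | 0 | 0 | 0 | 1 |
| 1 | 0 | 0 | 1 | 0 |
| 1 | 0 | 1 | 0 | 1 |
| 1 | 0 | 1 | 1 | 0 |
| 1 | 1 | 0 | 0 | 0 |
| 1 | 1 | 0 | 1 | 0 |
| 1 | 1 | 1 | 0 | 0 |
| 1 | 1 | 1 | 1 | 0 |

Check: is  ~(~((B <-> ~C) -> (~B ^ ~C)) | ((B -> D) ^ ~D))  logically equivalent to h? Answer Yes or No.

Yes

Test each input against both h and the formula:
  A=0, B=0, C=0, D=0: formula gives 1, h = 1 ✓
  A=0, B=0, C=0, D=1: formula gives 0, h = 0 ✓
  A=0, B=0, C=1, D=0: formula gives 1, h = 1 ✓
  A=0, B=0, C=1, D=1: formula gives 0, h = 0 ✓
  …and likewise for the remaining 12 rows.
All 16 rows match — the expression computes h exactly.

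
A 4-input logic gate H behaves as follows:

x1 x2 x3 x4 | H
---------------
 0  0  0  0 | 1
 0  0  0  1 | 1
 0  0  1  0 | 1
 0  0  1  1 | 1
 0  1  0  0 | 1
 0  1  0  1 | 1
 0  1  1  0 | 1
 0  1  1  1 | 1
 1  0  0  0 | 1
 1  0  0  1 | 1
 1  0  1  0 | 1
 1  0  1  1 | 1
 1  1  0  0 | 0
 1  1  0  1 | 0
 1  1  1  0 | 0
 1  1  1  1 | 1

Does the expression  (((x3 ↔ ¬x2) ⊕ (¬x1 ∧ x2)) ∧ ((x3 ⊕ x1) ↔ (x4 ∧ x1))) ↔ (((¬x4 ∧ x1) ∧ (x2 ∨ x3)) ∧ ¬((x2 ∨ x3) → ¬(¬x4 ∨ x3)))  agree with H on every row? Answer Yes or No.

Test each input against both H and the formula:
  x1=0, x2=0, x3=0, x4=0: formula gives 1, H = 1 ✓
  x1=0, x2=0, x3=0, x4=1: formula gives 1, H = 1 ✓
  x1=0, x2=0, x3=1, x4=0: formula gives 1, H = 1 ✓
  x1=0, x2=0, x3=1, x4=1: formula gives 1, H = 1 ✓
  … (the remaining 12 rows also agree.)
Every row agrees, so the formula is equivalent.

Yes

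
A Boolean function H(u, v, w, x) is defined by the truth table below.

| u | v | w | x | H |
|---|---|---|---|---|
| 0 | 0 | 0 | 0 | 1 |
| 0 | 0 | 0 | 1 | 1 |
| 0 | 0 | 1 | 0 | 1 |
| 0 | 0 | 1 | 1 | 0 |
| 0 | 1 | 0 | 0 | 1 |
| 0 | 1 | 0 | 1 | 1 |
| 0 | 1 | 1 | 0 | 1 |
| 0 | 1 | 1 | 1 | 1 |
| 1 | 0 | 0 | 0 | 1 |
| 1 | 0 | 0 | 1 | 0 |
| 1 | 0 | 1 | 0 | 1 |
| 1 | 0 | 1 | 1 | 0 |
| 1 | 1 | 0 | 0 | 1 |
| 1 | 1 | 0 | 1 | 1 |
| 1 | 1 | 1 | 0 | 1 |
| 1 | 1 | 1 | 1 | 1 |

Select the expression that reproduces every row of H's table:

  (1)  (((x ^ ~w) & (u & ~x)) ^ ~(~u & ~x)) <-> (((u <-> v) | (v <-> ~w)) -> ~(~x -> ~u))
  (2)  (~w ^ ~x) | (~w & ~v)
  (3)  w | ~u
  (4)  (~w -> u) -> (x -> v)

(1): at (0,0,0,1) it gives 0, but H = 1 — eliminated.
(2): at (0,1,0,0) it gives 0, but H = 1 — eliminated.
(3): at (0,0,1,1) it gives 1, but H = 0 — eliminated.
That leaves (4). Evaluating it on every row reproduces the table of H exactly.

4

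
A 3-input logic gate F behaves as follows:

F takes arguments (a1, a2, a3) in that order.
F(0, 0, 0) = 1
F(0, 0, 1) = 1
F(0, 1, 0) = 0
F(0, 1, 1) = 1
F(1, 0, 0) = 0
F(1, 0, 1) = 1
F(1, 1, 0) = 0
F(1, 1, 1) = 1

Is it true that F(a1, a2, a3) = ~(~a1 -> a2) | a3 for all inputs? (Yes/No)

Evaluate ~(~a1 -> a2) | a3 on each row and compare to F:
  a1=0, a2=0, a3=0: formula gives 1, F = 1 ✓
  a1=0, a2=0, a3=1: formula gives 1, F = 1 ✓
  a1=0, a2=1, a3=0: formula gives 0, F = 0 ✓
  a1=0, a2=1, a3=1: formula gives 1, F = 1 ✓
  a1=1, a2=0, a3=0: formula gives 0, F = 0 ✓
  …and likewise for the remaining 3 rows.
All 8 rows match — the expression computes F exactly.

Yes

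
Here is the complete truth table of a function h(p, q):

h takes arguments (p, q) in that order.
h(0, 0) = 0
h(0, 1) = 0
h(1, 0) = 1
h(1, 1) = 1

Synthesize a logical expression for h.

h(p, q) = p

The output simply equals p.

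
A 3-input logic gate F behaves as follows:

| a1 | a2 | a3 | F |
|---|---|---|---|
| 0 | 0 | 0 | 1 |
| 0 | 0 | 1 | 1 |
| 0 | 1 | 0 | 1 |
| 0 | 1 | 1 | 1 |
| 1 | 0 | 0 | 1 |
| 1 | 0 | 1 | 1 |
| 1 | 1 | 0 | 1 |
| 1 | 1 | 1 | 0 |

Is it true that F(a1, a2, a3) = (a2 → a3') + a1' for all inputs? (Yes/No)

Test each input against both F and the formula:
  a1=0, a2=0, a3=0: formula gives 1, F = 1 ✓
  a1=0, a2=0, a3=1: formula gives 1, F = 1 ✓
  a1=0, a2=1, a3=0: formula gives 1, F = 1 ✓
  a1=0, a2=1, a3=1: formula gives 1, F = 1 ✓
  a1=1, a2=0, a3=0: formula gives 1, F = 1 ✓
  …and likewise for the remaining 3 rows.
All 8 rows match — the expression computes F exactly.

Yes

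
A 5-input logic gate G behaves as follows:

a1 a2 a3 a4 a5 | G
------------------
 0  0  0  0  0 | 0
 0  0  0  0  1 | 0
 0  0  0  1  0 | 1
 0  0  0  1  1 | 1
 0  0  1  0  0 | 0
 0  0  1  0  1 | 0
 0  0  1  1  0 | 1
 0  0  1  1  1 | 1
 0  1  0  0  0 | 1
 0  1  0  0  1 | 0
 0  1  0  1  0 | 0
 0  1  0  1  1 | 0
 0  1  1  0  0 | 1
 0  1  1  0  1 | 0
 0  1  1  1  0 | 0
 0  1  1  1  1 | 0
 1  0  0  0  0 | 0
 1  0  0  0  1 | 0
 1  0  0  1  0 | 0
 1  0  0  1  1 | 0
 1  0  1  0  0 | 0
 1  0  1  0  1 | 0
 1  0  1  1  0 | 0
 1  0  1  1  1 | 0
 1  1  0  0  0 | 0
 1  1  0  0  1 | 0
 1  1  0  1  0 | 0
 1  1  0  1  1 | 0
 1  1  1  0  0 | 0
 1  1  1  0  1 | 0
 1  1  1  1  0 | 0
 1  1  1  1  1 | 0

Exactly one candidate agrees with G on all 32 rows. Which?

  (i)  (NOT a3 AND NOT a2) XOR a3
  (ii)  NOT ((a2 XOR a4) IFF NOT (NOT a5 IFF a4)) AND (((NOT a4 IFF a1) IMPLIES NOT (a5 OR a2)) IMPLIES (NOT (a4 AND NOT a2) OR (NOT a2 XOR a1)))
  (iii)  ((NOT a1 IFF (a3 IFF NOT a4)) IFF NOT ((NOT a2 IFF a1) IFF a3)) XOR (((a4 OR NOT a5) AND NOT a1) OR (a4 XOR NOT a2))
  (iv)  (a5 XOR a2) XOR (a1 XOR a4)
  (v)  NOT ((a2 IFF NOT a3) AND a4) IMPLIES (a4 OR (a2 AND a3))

(i) fails at (0,0,0,0,0): the formula yields 1, G is 0.
(ii) fails at (0,0,0,0,0): the formula yields 1, G is 0.
(iv) fails at (0,0,0,0,1): the formula yields 1, G is 0.
(v) fails at (0,1,0,0,0): the formula yields 0, G is 1.
Only (iii) survives; checking it on all 32 rows confirms it matches G.

iii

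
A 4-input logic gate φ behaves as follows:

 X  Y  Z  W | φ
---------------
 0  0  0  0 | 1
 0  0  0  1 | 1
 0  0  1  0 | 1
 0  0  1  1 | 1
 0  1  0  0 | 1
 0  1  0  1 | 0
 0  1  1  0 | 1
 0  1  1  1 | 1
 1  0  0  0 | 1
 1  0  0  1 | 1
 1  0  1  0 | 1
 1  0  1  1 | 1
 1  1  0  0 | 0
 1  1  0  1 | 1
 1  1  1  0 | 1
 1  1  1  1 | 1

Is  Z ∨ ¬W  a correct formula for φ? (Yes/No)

No

Evaluate Z ∨ ¬W on each row and compare to φ:
  X=0, Y=0, Z=0, W=0: formula gives 1, φ = 1 ✓
  X=0, Y=0, Z=0, W=1: formula gives 0, but φ = 1 ✗
A single disagreement suffices: at (0,0,0,1) they differ, so the formula does not compute φ.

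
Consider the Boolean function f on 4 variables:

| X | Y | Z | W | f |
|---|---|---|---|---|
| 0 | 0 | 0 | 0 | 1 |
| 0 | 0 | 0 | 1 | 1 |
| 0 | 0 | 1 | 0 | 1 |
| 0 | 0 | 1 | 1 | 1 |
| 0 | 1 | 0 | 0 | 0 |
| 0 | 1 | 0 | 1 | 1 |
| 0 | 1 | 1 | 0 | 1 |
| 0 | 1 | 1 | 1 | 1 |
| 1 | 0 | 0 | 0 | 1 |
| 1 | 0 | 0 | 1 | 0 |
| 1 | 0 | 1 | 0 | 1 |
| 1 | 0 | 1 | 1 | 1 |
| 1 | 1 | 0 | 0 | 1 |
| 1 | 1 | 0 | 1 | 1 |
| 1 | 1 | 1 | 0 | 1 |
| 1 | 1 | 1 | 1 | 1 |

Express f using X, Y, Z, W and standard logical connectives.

f is 0 on only 2 rows — (0,1,0,0), (1,0,0,1). Writing each as a minterm (¬X·Y·¬Z·¬W, X·¬Y·¬Z·W) and OR-ing them characterizes exactly where f=0, so f is the negation of that disjunction.

f(X, Y, Z, W) = not ((((not X and Y) and not Z) and not W) or (((X and not Y) and not Z) and W))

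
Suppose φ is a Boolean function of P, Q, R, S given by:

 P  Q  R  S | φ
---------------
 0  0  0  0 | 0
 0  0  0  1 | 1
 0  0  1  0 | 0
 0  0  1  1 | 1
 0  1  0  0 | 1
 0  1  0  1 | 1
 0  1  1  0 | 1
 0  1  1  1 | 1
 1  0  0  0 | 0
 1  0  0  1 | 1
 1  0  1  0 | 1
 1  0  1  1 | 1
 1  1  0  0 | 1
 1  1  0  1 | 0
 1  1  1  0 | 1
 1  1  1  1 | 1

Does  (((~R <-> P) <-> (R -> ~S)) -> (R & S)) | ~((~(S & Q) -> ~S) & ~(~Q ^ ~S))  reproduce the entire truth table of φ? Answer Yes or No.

No

Evaluate (((~R <-> P) <-> (R -> ~S)) -> (R & S)) | ~((~(S & Q) -> ~S) & ~(~Q ^ ~S)) on each row and compare to φ:
  P=0, Q=0, R=0, S=0: formula gives 1, but φ = 0 ✗
Row (0,0,0,0) is a counterexample, so the formula is not equivalent to φ.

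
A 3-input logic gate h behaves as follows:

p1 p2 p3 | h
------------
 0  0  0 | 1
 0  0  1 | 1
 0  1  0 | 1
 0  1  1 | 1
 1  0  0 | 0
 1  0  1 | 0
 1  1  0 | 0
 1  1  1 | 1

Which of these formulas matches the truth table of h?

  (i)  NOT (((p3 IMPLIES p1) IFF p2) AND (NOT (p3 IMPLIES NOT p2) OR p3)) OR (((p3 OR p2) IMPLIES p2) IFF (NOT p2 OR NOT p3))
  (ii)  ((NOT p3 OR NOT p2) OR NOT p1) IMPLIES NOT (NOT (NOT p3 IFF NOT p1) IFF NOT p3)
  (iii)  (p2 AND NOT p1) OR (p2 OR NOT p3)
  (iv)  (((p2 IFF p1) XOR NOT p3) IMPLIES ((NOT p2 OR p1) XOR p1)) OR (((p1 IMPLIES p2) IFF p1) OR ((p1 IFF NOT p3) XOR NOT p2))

(i): at (0,0,1) it gives 0, but h = 1 — eliminated.
(iii): at (0,0,1) it gives 0, but h = 1 — eliminated.
(iv): at (0,1,0) it gives 0, but h = 1 — eliminated.
Only (ii) survives; checking it on all 8 rows confirms it matches h.

ii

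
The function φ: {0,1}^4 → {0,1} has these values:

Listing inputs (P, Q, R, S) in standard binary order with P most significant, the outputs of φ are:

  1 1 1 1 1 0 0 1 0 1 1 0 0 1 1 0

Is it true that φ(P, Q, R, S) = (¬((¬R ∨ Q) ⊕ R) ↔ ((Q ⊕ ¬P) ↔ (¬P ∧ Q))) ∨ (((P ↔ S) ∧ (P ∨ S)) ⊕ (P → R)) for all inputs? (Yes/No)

No

Evaluate (¬((¬R ∨ Q) ⊕ R) ↔ ((Q ⊕ ¬P) ↔ (¬P ∧ Q))) ∨ (((P ↔ S) ∧ (P ∨ S)) ⊕ (P → R)) on each row and compare to φ:
  P=0, Q=0, R=0, S=0: formula gives 1, φ = 1 ✓
  P=0, Q=0, R=0, S=1: formula gives 1, φ = 1 ✓
  P=0, Q=0, R=1, S=0: formula gives 1, φ = 1 ✓
  P=0, Q=0, R=1, S=1: formula gives 1, φ = 1 ✓
  …
  P=0, Q=1, R=0, S=1: formula gives 1, but φ = 0 ✗
Row (0,1,0,1) is a counterexample, so the formula is not equivalent to φ.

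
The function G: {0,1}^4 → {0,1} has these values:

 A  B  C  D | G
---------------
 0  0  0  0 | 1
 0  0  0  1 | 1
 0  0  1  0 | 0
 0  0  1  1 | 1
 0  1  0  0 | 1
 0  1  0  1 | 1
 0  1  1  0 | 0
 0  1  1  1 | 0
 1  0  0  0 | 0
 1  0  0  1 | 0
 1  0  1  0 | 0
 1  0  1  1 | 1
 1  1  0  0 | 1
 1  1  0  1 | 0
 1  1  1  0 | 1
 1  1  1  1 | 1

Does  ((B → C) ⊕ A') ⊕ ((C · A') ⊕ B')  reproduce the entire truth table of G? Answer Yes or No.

No

Evaluate ((B → C) ⊕ A') ⊕ ((C · A') ⊕ B') on each row and compare to G:
  A=0, B=0, C=0, D=0: formula gives 1, G = 1 ✓
  A=0, B=0, C=0, D=1: formula gives 1, G = 1 ✓
  A=0, B=0, C=1, D=0: formula gives 0, G = 0 ✓
  A=0, B=0, C=1, D=1: formula gives 0, but G = 1 ✗
A single disagreement suffices: at (0,0,1,1) they differ, so the formula does not compute G.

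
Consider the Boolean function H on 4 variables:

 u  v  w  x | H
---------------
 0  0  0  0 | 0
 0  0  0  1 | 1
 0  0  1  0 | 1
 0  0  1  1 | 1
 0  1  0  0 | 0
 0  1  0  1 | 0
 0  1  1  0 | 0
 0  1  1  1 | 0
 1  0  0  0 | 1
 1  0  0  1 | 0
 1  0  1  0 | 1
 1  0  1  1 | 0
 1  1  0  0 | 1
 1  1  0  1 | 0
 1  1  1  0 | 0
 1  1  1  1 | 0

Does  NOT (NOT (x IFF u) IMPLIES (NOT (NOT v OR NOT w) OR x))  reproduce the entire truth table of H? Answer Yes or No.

Test each input against both H and the formula:
  u=0, v=0, w=0, x=0: formula gives 0, H = 0 ✓
  u=0, v=0, w=0, x=1: formula gives 0, but H = 1 ✗
Since they disagree at (0,0,0,1), the expression is not a correct formula for H.

No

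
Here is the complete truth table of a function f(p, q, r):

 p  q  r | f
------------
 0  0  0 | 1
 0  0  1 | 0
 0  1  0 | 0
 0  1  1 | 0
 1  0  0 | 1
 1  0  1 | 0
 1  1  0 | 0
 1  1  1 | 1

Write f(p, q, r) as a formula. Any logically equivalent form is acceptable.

f(p, q, r) = (((not p and not q) and not r) or ((p and not q) and not r)) or ((p and q) and r)

f=1 on 3 inputs: (0,0,0), (1,0,0), (1,1,1). Reading each as a conjunction of literals (¬p·¬q·¬r, p·¬q·¬r, p·q·r) and taking the OR gives the canonical DNF.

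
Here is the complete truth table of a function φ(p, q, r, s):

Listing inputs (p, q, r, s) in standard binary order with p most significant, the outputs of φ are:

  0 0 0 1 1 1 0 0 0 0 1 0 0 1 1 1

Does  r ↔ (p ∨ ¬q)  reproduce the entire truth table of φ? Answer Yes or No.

Test each input against both φ and the formula:
  p=0, q=0, r=0, s=0: formula gives 0, φ = 0 ✓
  p=0, q=0, r=0, s=1: formula gives 0, φ = 0 ✓
  p=0, q=0, r=1, s=0: formula gives 1, but φ = 0 ✗
Since they disagree at (0,0,1,0), the expression is not a correct formula for φ.

No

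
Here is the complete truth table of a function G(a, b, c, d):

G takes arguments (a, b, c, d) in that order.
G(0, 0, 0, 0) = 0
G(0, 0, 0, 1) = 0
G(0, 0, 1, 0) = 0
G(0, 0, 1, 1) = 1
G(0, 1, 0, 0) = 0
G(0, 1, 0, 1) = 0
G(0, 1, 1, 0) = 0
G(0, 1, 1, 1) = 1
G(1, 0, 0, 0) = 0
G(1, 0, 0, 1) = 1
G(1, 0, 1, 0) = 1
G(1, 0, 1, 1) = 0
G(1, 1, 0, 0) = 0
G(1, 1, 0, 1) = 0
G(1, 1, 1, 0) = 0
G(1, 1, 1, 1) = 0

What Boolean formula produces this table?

G(a, b, c, d) = (((((a' · b') · c) · d) + (((a' · b) · c) · d)) + (((a · b') · c') · d)) + (((a · b') · c) · d')

G=1 on 4 inputs: (0,0,1,1), (0,1,1,1), (1,0,0,1), (1,0,1,0). Reading each as a conjunction of literals (¬a·¬b·c·d, ¬a·b·c·d, a·¬b·¬c·d, a·¬b·c·¬d) and taking the OR gives the canonical DNF.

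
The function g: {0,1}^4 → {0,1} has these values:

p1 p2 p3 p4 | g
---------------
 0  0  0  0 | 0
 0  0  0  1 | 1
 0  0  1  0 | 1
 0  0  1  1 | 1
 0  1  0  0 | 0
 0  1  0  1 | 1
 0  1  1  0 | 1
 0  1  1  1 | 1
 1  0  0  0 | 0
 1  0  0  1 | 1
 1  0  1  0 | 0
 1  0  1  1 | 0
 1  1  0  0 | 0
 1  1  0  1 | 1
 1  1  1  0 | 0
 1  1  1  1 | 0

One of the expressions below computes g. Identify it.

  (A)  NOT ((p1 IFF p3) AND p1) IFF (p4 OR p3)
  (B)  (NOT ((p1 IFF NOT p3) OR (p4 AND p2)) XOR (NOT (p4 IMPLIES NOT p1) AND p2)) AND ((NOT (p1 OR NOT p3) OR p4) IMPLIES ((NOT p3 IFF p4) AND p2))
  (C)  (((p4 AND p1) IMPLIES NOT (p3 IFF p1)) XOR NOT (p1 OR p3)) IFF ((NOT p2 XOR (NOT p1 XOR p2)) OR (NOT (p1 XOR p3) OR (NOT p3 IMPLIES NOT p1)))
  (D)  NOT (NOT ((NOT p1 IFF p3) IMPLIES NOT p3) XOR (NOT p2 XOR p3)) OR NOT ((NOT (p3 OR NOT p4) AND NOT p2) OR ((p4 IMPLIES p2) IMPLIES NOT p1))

(B): at (0,0,0,0) it gives 1, but g = 0 — eliminated.
(C): at (0,0,0,1) it gives 0, but g = 1 — eliminated.
(D): at (0,0,0,1) it gives 0, but g = 1 — eliminated.
Only (A) survives; checking it on all 16 rows confirms it matches g.

A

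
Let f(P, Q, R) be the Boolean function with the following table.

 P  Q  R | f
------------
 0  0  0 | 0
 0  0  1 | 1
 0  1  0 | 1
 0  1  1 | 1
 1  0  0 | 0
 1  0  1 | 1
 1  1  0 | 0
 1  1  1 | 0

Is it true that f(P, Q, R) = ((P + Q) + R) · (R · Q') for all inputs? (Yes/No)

No

Evaluate ((P + Q) + R) · (R · Q') on each row and compare to f:
  P=0, Q=0, R=0: formula gives 0, f = 0 ✓
  P=0, Q=0, R=1: formula gives 1, f = 1 ✓
  P=0, Q=1, R=0: formula gives 0, but f = 1 ✗
A single disagreement suffices: at (0,1,0) they differ, so the formula does not compute f.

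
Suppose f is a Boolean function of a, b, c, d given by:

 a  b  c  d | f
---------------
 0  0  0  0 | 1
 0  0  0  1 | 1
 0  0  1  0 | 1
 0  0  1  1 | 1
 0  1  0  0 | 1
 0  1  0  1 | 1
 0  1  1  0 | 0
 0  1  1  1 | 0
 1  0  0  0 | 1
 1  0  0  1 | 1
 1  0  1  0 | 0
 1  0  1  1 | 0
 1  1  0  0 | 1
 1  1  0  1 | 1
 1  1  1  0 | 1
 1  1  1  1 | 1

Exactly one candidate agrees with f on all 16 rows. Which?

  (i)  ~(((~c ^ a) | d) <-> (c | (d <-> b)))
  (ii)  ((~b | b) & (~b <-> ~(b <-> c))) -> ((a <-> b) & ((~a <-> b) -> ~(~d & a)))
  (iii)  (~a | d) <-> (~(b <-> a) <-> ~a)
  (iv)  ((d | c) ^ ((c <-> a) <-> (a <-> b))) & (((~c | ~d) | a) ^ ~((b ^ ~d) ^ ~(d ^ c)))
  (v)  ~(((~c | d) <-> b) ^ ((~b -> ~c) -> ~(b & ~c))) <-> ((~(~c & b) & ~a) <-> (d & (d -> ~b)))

ii

(i) disagrees with f on (0,0,0,0) (formula → 0, table → 1); rule it out.
(iii) disagrees with f on (0,0,0,0) (formula → 0, table → 1); rule it out.
(iv) disagrees with f on (0,0,0,0) (formula → 0, table → 1); rule it out.
(v) disagrees with f on (0,0,0,1) (formula → 0, table → 1); rule it out.
(ii) is the remaining candidate, and it agrees with f on all 16 inputs.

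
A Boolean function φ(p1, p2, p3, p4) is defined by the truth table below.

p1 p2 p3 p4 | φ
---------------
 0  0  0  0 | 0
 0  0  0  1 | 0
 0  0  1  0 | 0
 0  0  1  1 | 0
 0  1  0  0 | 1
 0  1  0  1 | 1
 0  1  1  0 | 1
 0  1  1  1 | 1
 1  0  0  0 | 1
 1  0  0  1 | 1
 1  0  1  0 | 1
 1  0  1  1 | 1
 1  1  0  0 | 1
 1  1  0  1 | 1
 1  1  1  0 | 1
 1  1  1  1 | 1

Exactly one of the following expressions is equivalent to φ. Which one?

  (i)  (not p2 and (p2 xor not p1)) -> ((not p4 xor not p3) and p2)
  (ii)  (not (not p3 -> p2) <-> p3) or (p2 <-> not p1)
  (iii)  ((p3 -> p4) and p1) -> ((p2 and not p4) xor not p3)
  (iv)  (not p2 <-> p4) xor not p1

i

(ii) disagrees with φ on (1,1,1,0) (formula → 0, table → 1); rule it out.
(iii) disagrees with φ on (0,0,0,0) (formula → 1, table → 0); rule it out.
(iv) disagrees with φ on (0,0,0,0) (formula → 1, table → 0); rule it out.
(i) is the remaining candidate, and it agrees with φ on all 16 inputs.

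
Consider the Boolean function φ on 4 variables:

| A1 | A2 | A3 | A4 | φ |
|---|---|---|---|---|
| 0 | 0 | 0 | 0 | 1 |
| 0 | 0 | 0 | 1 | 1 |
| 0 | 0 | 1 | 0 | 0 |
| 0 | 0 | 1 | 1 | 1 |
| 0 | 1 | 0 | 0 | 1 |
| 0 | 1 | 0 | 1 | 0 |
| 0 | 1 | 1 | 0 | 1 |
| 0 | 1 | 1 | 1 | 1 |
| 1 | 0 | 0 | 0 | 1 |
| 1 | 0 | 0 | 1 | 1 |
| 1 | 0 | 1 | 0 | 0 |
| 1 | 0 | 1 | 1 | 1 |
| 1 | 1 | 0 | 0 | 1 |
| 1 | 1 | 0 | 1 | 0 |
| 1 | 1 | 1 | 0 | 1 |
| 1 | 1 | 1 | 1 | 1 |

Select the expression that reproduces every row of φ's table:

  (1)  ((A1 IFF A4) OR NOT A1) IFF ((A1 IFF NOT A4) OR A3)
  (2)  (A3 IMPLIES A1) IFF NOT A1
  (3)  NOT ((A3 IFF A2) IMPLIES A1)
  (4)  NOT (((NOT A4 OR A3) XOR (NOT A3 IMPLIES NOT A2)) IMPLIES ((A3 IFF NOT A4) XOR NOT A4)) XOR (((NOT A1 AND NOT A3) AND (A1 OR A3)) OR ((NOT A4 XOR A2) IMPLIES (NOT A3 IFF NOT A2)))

4

(1) fails at (0,0,0,0): the formula yields 0, φ is 1.
(2) fails at (0,0,1,1): the formula yields 0, φ is 1.
(3) fails at (0,0,1,1): the formula yields 0, φ is 1.
(4) is the remaining candidate, and it agrees with φ on all 16 inputs.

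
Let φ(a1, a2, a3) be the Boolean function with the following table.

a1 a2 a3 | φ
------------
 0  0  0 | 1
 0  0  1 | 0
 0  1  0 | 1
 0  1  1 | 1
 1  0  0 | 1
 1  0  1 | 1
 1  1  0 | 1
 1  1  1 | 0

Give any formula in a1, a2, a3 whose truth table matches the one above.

The 0-rows are (0,0,1), (1,1,1). Take each as a conjunction (¬a1·¬a2·a3, a1·a2·a3), form their disjunction, and complement — that gives a formula that is 1 everywhere φ is.

φ(a1, a2, a3) = NOT (((NOT a1 AND NOT a2) AND a3) OR ((a1 AND a2) AND a3))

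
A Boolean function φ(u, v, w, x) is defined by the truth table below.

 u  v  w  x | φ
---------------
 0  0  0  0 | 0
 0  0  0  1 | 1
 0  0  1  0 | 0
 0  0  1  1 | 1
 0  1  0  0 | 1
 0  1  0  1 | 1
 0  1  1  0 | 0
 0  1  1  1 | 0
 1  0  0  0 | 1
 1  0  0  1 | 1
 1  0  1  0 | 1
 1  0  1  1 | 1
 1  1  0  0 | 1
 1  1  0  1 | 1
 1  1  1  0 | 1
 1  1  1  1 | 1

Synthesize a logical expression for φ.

φ(u, v, w, x) = ((((((u' · v') · w') · x') + (((u' · v') · w) · x')) + (((u' · v) · w) · x')) + (((u' · v) · w) · x))'

φ is 0 on only 4 rows — (0,0,0,0), (0,0,1,0), (0,1,1,0), (0,1,1,1). Writing each as a minterm (¬u·¬v·¬w·¬x, ¬u·¬v·w·¬x, ¬u·v·w·¬x, ¬u·v·w·x) and OR-ing them characterizes exactly where φ=0, so φ is the negation of that disjunction.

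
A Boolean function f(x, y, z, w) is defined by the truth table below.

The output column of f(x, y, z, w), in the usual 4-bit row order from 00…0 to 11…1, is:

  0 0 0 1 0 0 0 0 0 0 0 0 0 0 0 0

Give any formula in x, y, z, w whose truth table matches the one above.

f is 1 on exactly one input, (0,0,1,1), whose minterm is ¬x·¬y·z·w. So f is just that conjunction.

f(x, y, z, w) = ((x' · y') · z) · w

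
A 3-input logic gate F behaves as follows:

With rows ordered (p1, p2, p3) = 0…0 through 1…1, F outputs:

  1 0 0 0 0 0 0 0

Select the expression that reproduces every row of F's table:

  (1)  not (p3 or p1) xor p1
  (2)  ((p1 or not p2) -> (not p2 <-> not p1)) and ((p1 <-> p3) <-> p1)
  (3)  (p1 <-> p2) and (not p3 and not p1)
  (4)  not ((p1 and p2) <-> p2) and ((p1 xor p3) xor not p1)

(1) fails at (0,1,0): the formula yields 1, F is 0.
(2) fails at (0,0,0): the formula yields 0, F is 1.
(4) fails at (0,0,0): the formula yields 0, F is 1.
That leaves (3). Evaluating it on every row reproduces the table of F exactly.

3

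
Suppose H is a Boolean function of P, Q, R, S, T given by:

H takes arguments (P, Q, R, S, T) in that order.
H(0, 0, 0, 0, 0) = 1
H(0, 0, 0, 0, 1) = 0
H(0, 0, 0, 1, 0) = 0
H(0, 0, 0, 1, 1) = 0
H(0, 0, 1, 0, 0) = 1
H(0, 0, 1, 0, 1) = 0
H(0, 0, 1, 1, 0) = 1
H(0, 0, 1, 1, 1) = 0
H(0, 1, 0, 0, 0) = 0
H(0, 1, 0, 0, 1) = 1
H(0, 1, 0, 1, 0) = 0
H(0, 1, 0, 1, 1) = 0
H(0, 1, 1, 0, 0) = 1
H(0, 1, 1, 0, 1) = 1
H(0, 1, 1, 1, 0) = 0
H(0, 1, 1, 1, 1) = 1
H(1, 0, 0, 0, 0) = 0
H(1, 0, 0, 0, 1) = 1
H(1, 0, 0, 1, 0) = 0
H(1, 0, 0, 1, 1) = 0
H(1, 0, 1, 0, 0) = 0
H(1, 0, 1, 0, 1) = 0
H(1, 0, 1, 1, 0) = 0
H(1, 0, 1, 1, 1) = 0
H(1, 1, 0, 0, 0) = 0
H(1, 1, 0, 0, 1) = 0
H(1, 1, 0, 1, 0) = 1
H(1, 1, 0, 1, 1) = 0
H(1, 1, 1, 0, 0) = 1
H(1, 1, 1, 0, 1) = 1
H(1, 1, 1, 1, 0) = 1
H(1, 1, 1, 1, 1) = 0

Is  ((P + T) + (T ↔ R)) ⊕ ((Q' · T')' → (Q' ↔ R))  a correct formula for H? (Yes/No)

Evaluate ((P + T) + (T ↔ R)) ⊕ ((Q' · T')' → (Q' ↔ R)) on each row and compare to H:
  P=0, Q=0, R=0, S=0, T=0: formula gives 0, but H = 1 ✗
A single disagreement suffices: at (0,0,0,0,0) they differ, so the formula does not compute H.

No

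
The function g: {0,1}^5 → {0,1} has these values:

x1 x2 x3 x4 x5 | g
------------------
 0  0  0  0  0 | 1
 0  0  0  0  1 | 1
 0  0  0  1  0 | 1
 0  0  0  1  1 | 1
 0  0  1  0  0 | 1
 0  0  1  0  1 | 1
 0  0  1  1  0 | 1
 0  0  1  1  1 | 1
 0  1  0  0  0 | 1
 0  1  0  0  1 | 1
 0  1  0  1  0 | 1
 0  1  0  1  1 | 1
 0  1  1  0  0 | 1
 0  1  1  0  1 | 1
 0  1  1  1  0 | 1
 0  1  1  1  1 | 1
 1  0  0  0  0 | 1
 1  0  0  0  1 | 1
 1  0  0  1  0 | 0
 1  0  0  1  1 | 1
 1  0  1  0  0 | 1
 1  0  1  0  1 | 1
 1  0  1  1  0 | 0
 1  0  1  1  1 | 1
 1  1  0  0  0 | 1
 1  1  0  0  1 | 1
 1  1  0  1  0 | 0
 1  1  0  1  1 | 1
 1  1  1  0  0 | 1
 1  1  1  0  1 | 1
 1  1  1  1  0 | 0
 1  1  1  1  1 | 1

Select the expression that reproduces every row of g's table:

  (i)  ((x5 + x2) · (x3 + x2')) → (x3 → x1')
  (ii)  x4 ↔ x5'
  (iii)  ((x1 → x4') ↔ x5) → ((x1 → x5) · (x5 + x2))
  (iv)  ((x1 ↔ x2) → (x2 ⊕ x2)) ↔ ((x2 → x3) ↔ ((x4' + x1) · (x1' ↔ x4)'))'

iii

(i) disagrees with g on (1,0,0,1,0) (formula → 1, table → 0); rule it out.
(ii) disagrees with g on (0,0,0,0,0) (formula → 0, table → 1); rule it out.
(iv) disagrees with g on (0,0,0,1,0) (formula → 0, table → 1); rule it out.
(iii) is the remaining candidate, and it agrees with g on all 32 inputs.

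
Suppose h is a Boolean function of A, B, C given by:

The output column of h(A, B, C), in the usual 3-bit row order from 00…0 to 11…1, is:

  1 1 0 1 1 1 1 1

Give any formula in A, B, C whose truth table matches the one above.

Only row (0,1,0) gives 0. So h is 1 everywhere except there — the complement of the minterm ¬A·B·¬C.

h(A, B, C) = NOT ((NOT A AND B) AND NOT C)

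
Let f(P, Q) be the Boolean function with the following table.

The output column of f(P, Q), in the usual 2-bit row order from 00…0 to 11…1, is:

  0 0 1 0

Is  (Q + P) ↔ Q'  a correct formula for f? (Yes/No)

Yes

Test each input against both f and the formula:
  P=0, Q=0: formula gives 0, f = 0 ✓
  P=0, Q=1: formula gives 0, f = 0 ✓
  P=1, Q=0: formula gives 1, f = 1 ✓
  P=1, Q=1: formula gives 0, f = 0 ✓
All 4 rows match — the expression computes f exactly.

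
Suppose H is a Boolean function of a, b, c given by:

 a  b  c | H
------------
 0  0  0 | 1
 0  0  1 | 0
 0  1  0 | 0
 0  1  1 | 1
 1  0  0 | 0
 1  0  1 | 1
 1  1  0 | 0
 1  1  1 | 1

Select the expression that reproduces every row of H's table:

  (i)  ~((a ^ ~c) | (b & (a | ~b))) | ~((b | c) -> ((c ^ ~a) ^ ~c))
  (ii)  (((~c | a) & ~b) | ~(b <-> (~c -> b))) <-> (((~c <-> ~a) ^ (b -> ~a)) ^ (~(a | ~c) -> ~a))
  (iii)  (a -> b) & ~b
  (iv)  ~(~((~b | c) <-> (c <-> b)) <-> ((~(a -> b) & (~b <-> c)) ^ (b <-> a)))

(i) fails at (0,0,0): the formula yields 0, H is 1.
(iii) fails at (0,0,1): the formula yields 1, H is 0.
(iv) fails at (0,1,1): the formula yields 0, H is 1.
That leaves (ii). Evaluating it on every row reproduces the table of H exactly.

ii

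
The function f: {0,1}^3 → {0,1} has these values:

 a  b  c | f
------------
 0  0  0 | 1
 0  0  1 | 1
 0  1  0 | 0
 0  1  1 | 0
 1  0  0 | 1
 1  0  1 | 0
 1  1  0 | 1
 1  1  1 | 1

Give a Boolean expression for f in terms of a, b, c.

The 0-rows are (0,1,0), (0,1,1), (1,0,1). Take each as a conjunction (¬a·b·¬c, ¬a·b·c, a·¬b·c), form their disjunction, and complement — that gives a formula that is 1 everywhere f is.

f(a, b, c) = ((((a' · b) · c') + ((a' · b) · c)) + ((a · b') · c))'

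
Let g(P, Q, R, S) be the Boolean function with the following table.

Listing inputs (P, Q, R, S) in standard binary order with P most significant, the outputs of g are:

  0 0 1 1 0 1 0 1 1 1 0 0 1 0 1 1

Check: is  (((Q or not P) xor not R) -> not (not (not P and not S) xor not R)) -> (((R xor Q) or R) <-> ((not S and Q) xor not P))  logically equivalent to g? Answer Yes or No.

Test each input against both g and the formula:
  P=0, Q=0, R=0, S=0: formula gives 0, g = 0 ✓
  P=0, Q=0, R=0, S=1: formula gives 0, g = 0 ✓
  P=0, Q=0, R=1, S=0: formula gives 1, g = 1 ✓
  P=0, Q=0, R=1, S=1: formula gives 1, g = 1 ✓
  … (the remaining 12 rows also agree.)
All 16 rows match — the expression computes g exactly.

Yes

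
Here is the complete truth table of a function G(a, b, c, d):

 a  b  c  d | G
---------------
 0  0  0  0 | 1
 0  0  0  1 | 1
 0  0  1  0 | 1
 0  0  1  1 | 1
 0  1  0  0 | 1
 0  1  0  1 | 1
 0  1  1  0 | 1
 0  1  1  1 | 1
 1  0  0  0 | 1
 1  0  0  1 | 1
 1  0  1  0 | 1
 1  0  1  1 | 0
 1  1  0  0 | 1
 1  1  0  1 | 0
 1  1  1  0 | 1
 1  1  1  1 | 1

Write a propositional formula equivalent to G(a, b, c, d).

The 0-rows are (1,0,1,1), (1,1,0,1). Take each as a conjunction (a·¬b·c·d, a·b·¬c·d), form their disjunction, and complement — that gives a formula that is 1 everywhere G is.

G(a, b, c, d) = not ((((a and not b) and c) and d) or (((a and b) and not c) and d))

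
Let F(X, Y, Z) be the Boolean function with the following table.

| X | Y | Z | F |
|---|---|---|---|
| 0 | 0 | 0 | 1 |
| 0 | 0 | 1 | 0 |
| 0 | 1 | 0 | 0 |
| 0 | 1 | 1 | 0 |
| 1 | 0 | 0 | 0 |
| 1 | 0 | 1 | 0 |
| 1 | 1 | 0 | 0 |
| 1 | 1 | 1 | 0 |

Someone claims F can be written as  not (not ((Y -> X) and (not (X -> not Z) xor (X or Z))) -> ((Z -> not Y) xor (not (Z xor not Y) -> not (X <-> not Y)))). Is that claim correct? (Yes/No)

Yes

Test each input against both F and the formula:
  X=0, Y=0, Z=0: formula gives 1, F = 1 ✓
  X=0, Y=0, Z=1: formula gives 0, F = 0 ✓
  X=0, Y=1, Z=0: formula gives 0, F = 0 ✓
  X=0, Y=1, Z=1: formula gives 0, F = 0 ✓
  X=1, Y=0, Z=0: formula gives 0, F = 0 ✓
  … (the remaining 3 rows also agree.)
All 8 rows match — the expression computes F exactly.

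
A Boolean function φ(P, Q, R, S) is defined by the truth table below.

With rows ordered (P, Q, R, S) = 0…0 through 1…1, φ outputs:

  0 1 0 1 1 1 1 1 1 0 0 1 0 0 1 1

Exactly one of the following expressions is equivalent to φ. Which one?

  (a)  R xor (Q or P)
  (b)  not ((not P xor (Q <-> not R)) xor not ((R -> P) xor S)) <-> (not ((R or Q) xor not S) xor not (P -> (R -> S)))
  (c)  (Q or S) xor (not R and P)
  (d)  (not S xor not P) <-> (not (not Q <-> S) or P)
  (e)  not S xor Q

c

(a) fails at (0,0,0,1): the formula yields 0, φ is 1.
(b) fails at (0,0,0,0): the formula yields 1, φ is 0.
(d) fails at (0,0,0,1): the formula yields 0, φ is 1.
(e) fails at (0,0,0,0): the formula yields 1, φ is 0.
That leaves (c). Evaluating it on every row reproduces the table of φ exactly.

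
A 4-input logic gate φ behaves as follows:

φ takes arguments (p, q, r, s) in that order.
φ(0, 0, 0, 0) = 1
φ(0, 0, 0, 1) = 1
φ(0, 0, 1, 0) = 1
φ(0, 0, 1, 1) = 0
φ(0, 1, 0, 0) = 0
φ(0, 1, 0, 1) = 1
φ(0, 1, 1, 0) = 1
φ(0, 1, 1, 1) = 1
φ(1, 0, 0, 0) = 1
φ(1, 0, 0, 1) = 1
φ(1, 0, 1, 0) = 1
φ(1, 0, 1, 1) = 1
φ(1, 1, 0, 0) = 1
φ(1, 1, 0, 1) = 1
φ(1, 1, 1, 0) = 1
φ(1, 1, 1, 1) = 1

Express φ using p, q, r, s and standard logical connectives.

The 0-rows are (0,0,1,1), (0,1,0,0). Take each as a conjunction (¬p·¬q·r·s, ¬p·q·¬r·¬s), form their disjunction, and complement — that gives a formula that is 1 everywhere φ is.

φ(p, q, r, s) = not ((((not p and not q) and r) and s) or (((not p and q) and not r) and not s))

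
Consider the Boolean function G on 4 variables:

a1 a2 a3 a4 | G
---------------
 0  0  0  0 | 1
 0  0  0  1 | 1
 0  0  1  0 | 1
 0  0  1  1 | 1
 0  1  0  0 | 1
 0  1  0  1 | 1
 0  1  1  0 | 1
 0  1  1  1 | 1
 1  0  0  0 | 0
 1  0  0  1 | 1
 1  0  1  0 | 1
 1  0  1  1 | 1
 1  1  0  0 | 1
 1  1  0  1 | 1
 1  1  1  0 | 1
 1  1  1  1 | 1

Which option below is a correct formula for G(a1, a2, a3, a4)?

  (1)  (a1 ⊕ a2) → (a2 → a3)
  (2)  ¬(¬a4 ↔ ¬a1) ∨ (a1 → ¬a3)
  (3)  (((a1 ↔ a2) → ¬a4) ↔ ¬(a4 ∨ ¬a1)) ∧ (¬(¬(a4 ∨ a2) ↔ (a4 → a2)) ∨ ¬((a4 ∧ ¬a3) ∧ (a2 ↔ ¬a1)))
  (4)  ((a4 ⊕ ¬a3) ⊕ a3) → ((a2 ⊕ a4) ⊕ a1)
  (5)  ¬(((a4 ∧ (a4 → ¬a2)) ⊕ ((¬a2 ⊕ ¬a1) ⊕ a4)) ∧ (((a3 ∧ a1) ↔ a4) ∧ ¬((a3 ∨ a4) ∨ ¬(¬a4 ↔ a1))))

(1) fails at (0,1,0,0): the formula yields 0, G is 1.
(2) fails at (1,0,0,0): the formula yields 1, G is 0.
(3) fails at (0,0,0,0): the formula yields 0, G is 1.
(4) fails at (0,0,0,0): the formula yields 0, G is 1.
(5) is the remaining candidate, and it agrees with G on all 16 inputs.

5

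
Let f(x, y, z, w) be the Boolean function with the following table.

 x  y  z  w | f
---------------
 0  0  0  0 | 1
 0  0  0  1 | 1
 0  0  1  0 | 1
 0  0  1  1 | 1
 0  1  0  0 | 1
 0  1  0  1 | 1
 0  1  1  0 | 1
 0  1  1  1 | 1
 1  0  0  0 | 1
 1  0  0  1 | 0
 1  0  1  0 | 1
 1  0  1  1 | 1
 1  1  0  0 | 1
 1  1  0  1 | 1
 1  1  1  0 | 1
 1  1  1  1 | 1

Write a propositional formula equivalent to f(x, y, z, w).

f(x, y, z, w) = ~(((x & ~y) & ~z) & w)

Only row (1,0,0,1) gives 0. So f is 1 everywhere except there — the complement of the minterm x·¬y·¬z·w.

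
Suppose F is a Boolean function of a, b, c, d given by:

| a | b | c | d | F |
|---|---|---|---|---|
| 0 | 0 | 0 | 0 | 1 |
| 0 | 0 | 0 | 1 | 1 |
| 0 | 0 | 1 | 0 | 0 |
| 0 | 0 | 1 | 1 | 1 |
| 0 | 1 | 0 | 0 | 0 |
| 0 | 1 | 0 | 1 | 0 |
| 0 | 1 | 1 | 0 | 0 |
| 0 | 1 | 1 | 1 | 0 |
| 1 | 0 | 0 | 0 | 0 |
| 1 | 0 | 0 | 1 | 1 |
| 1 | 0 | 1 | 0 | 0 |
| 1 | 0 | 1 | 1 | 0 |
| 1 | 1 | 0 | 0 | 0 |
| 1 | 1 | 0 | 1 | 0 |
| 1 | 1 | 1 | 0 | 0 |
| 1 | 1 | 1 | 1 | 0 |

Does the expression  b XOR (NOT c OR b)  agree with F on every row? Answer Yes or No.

Test each input against both F and the formula:
  a=0, b=0, c=0, d=0: formula gives 1, F = 1 ✓
  a=0, b=0, c=0, d=1: formula gives 1, F = 1 ✓
  a=0, b=0, c=1, d=0: formula gives 0, F = 0 ✓
  a=0, b=0, c=1, d=1: formula gives 0, but F = 1 ✗
Row (0,0,1,1) is a counterexample, so the formula is not equivalent to F.

No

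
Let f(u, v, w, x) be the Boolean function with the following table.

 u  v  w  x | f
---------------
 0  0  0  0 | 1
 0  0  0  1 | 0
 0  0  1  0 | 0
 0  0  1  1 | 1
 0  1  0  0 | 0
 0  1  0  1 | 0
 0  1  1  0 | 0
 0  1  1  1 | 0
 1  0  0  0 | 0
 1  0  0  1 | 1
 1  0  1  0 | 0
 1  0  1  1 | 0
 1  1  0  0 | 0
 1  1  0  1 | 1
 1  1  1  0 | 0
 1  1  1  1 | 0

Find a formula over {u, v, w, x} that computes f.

Collect the rows where f=1 — (0,0,0,0), (0,0,1,1), (1,0,0,1), (1,1,0,1) — and write one minterm per row: ¬u·¬v·¬w·¬x, ¬u·¬v·w·x, u·¬v·¬w·x, u·v·¬w·x. Their union (logical OR) reproduces the table exactly.

f(u, v, w, x) = (((((¬u ∧ ¬v) ∧ ¬w) ∧ ¬x) ∨ (((¬u ∧ ¬v) ∧ w) ∧ x)) ∨ (((u ∧ ¬v) ∧ ¬w) ∧ x)) ∨ (((u ∧ v) ∧ ¬w) ∧ x)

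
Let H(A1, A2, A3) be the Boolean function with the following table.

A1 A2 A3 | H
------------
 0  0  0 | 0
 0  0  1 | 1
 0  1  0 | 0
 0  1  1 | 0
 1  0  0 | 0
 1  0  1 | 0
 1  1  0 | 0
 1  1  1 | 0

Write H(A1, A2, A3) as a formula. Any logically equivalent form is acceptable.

H(A1, A2, A3) = (NOT A1 AND NOT A2) AND A3

Only row (0,0,1) gives 1. That row's minterm ¬A1·¬A2·A3 is H directly.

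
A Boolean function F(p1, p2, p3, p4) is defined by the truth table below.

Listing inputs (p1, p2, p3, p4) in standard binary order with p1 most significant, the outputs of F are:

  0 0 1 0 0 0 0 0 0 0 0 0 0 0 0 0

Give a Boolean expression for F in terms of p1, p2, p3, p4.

F is 1 on exactly one input, (0,0,1,0), whose minterm is ¬p1·¬p2·p3·¬p4. So F is just that conjunction.

F(p1, p2, p3, p4) = ((NOT p1 AND NOT p2) AND p3) AND NOT p4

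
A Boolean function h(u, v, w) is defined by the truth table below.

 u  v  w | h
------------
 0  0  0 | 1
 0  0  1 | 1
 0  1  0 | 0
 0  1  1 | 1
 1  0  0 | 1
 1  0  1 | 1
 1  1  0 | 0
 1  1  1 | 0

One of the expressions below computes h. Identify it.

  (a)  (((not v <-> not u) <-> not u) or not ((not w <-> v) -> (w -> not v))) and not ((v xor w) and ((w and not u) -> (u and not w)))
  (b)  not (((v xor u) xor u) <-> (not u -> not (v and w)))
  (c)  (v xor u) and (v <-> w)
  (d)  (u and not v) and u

(a): at (0,1,1) it gives 0, but h = 1 — eliminated.
(c): at (0,0,0) it gives 0, but h = 1 — eliminated.
(d): at (0,0,0) it gives 0, but h = 1 — eliminated.
(b) is the remaining candidate, and it agrees with h on all 8 inputs.

b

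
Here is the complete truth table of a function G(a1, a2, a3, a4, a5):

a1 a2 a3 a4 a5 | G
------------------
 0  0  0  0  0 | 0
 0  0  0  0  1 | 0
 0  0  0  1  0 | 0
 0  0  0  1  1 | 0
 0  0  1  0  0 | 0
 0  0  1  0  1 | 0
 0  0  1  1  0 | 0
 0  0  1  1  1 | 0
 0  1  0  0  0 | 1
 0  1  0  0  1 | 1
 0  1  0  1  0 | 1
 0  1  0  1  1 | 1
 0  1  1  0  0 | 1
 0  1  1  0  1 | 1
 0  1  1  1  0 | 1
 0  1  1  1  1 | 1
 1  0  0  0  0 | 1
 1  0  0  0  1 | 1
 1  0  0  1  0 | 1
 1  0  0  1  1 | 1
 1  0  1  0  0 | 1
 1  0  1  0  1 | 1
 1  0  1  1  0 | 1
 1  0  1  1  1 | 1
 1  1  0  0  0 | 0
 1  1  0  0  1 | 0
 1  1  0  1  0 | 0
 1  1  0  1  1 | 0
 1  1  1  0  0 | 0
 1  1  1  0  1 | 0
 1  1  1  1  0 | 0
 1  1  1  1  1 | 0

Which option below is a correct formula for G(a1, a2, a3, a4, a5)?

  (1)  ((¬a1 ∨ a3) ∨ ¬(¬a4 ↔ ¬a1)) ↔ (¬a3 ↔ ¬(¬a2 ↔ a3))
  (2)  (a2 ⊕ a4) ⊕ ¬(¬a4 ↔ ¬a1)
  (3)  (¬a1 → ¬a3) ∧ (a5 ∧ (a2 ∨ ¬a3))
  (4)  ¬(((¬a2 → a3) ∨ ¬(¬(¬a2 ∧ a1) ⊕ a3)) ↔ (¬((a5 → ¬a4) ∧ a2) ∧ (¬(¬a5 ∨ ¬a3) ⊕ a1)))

2

(1): at (0,0,0,0,0) it gives 1, but G = 0 — eliminated.
(3): at (0,0,0,0,1) it gives 1, but G = 0 — eliminated.
(4): at (0,0,1,0,0) it gives 1, but G = 0 — eliminated.
That leaves (2). Evaluating it on every row reproduces the table of G exactly.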